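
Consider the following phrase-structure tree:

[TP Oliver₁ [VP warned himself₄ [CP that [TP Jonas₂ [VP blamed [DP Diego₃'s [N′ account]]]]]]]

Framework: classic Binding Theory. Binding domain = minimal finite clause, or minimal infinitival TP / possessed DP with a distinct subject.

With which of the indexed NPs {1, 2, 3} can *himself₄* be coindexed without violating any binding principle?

{1}

*himself* is an anaphor, so Principle A applies: it must be bound in its binding domain.
Binding domain of *himself₄*: the matrix TP, whose subject is Oliver₁.
*Oliver₁* c-commands the anaphor within its binding domain → licit binder.
*Jonas₂* does not c-command the anaphor → cannot bind it.
*Diego₃* does not c-command the anaphor → cannot bind it.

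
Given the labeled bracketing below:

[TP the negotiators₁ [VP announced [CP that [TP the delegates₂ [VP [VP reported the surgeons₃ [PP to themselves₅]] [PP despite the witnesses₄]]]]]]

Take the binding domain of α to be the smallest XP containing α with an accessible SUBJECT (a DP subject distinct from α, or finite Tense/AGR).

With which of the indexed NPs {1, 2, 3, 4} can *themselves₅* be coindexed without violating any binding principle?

{2, 3}

*themselves* is an anaphor, so Principle A applies: it must be bound in its binding domain.
Binding domain of *themselves₅*: the embedded TP, whose subject is the delegates₂.
*the negotiators₁* c-commands the anaphor but is outside its binding domain → cannot satisfy Principle A.
*the delegates₂* c-commands the anaphor within its binding domain → licit binder.
*the surgeons₃* c-commands the anaphor within its binding domain → licit binder.
*the witnesses₄* does not c-command the anaphor → cannot bind it.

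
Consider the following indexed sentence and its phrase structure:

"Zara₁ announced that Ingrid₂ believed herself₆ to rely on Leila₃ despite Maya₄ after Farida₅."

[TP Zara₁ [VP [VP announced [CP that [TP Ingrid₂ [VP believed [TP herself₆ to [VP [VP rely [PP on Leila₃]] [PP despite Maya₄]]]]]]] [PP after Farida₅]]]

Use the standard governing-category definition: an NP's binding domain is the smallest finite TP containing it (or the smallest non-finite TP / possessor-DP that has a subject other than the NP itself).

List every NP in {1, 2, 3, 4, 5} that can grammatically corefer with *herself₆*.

{2}

*herself* is an anaphor, so Principle A applies: it must be bound in its binding domain.
Binding domain of *herself₆*: the embedded TP, whose subject is Ingrid₂.
*Zara₁* c-commands the anaphor but is outside its binding domain → cannot satisfy Principle A.
*Ingrid₂* c-commands the anaphor within its binding domain → licit binder.
*Leila₃* does not c-command the anaphor → cannot bind it.
*Maya₄* does not c-command the anaphor → cannot bind it.
*Farida₅* does not c-command the anaphor → cannot bind it.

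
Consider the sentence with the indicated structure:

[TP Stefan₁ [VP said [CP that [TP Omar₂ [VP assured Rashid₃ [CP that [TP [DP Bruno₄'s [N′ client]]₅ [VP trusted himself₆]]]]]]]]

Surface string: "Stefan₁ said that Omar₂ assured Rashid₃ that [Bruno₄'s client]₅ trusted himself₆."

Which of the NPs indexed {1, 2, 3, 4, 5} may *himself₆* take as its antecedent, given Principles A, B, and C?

*himself* is an anaphor, so Principle A applies: it must be bound in its binding domain.
Binding domain of *himself₆*: the embedded TP, whose subject is [Bruno₄'s client]₅.
*Stefan₁* c-commands the anaphor but is outside its binding domain → cannot satisfy Principle A.
*Omar₂* c-commands the anaphor but is outside its binding domain → cannot satisfy Principle A.
*Rashid₃* c-commands the anaphor but is outside its binding domain → cannot satisfy Principle A.
*Bruno₄* does not c-command the anaphor → cannot bind it.
*[Bruno₄'s client]₅* c-commands the anaphor within its binding domain → licit binder.

{5}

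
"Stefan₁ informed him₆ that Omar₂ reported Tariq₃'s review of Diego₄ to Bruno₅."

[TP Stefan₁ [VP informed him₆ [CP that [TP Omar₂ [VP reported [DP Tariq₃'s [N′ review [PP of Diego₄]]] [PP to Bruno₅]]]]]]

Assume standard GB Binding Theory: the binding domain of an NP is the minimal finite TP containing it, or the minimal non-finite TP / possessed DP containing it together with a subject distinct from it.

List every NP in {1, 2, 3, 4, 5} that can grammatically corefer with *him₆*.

*him* is a pronoun, so Principle B applies: it must be free in its binding domain.
Binding domain of *him₆*: the matrix TP, whose subject is Stefan₁.
*Stefan₁* c-commands the pronoun within its binding domain → coindexation would violate Principle B.
*Omar₂*: the pronoun c-commands this R-expression → coindexation would violate Principle C on *Omar₂*.
*Tariq₃*: the pronoun c-commands this R-expression → coindexation would violate Principle C on *Tariq₃*.
*Diego₄*: the pronoun c-commands this R-expression → coindexation would violate Principle C on *Diego₄*.
*Bruno₅*: the pronoun c-commands this R-expression → coindexation would violate Principle C on *Bruno₅*.

none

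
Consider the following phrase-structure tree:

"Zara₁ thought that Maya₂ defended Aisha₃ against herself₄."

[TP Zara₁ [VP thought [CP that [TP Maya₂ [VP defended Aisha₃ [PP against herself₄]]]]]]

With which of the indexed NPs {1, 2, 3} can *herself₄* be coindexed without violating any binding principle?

{2, 3}

*herself* is an anaphor, so Principle A applies: it must be bound in its binding domain.
Binding domain of *herself₄*: the embedded TP, whose subject is Maya₂.
*Zara₁* c-commands the anaphor but is outside its binding domain → cannot satisfy Principle A.
*Maya₂* c-commands the anaphor within its binding domain → licit binder.
*Aisha₃* c-commands the anaphor within its binding domain → licit binder.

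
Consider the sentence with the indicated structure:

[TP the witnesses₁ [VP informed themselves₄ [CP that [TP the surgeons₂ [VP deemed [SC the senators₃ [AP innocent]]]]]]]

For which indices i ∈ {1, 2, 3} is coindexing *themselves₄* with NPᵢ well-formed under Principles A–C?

{1}

*themselves* is an anaphor, so Principle A applies: it must be bound in its binding domain.
Binding domain of *themselves₄*: the matrix TP, whose subject is the witnesses₁.
*the witnesses₁* c-commands the anaphor within its binding domain → licit binder.
*the surgeons₂* does not c-command the anaphor → cannot bind it.
*the senators₃* does not c-command the anaphor → cannot bind it.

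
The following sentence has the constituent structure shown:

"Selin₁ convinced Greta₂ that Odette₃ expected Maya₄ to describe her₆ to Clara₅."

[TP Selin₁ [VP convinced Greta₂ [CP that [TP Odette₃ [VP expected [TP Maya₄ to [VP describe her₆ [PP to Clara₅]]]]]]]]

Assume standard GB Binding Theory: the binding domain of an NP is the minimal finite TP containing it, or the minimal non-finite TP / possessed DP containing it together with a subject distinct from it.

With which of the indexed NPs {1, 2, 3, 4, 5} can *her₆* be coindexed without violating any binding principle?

*her* is a pronoun, so Principle B applies: it must be free in its binding domain.
Binding domain of *her₆*: the embedded TP, whose subject is Maya₄.
*Selin₁* c-commands the pronoun but from outside its binding domain, and is not c-commanded by it → coindexation permitted.
*Greta₂* c-commands the pronoun but from outside its binding domain, and is not c-commanded by it → coindexation permitted.
*Odette₃* c-commands the pronoun but from outside its binding domain, and is not c-commanded by it → coindexation permitted.
*Maya₄* c-commands the pronoun within its binding domain → coindexation would violate Principle B.
*Clara₅*: the pronoun c-commands this R-expression → coindexation would violate Principle C on *Clara₅*.

{1, 2, 3}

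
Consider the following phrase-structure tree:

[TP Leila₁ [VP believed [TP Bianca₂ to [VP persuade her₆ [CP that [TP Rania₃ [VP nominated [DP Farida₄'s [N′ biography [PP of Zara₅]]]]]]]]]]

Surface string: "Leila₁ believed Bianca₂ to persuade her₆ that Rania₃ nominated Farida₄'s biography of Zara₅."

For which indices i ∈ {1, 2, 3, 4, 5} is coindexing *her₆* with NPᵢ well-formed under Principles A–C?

*her* is a pronoun, so Principle B applies: it must be free in its binding domain.
Binding domain of *her₆*: the embedded TP, whose subject is Bianca₂.
*Leila₁* c-commands the pronoun but from outside its binding domain, and is not c-commanded by it → coindexation permitted.
*Bianca₂* c-commands the pronoun within its binding domain → coindexation would violate Principle B.
*Rania₃*: the pronoun c-commands this R-expression → coindexation would violate Principle C on *Rania₃*.
*Farida₄*: the pronoun c-commands this R-expression → coindexation would violate Principle C on *Farida₄*.
*Zara₅*: the pronoun c-commands this R-expression → coindexation would violate Principle C on *Zara₅*.

{1}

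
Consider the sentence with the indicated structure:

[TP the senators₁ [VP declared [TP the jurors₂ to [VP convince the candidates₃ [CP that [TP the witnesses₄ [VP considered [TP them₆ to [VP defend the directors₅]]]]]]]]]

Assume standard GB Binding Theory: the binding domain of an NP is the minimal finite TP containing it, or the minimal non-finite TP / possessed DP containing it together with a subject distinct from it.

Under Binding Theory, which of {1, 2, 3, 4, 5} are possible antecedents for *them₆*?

{1, 2, 3}

*them* is a pronoun, so Principle B applies: it must be free in its binding domain.
Binding domain of *them₆*: the embedded TP, whose subject is the witnesses₄.
*the senators₁* c-commands the pronoun but from outside its binding domain, and is not c-commanded by it → coindexation permitted.
*the jurors₂* c-commands the pronoun but from outside its binding domain, and is not c-commanded by it → coindexation permitted.
*the candidates₃* c-commands the pronoun but from outside its binding domain, and is not c-commanded by it → coindexation permitted.
*the witnesses₄* c-commands the pronoun within its binding domain → coindexation would violate Principle B.
*the directors₅*: the pronoun c-commands this R-expression → coindexation would violate Principle C on *the directors₅*.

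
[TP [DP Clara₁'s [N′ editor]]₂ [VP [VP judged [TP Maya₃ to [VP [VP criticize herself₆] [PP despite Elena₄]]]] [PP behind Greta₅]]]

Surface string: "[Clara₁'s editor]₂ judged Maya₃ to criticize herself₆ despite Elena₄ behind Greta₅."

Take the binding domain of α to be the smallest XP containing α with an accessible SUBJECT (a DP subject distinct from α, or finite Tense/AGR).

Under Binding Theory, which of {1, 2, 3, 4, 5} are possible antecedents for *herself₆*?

*herself* is an anaphor, so Principle A applies: it must be bound in its binding domain.
Binding domain of *herself₆*: the embedded TP, whose subject is Maya₃.
*Clara₁* does not c-command the anaphor → cannot bind it.
*[Clara₁'s editor]₂* c-commands the anaphor but is outside its binding domain → cannot satisfy Principle A.
*Maya₃* c-commands the anaphor within its binding domain → licit binder.
*Elena₄* does not c-command the anaphor → cannot bind it.
*Greta₅* does not c-command the anaphor → cannot bind it.

{3}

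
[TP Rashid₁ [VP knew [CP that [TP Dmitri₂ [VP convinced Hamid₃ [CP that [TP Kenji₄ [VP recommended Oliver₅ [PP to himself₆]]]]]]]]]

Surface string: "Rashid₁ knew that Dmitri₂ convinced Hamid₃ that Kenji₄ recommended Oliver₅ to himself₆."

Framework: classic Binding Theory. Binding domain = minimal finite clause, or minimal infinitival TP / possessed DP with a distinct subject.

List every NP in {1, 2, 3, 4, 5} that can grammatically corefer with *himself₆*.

*himself* is an anaphor, so Principle A applies: it must be bound in its binding domain.
Binding domain of *himself₆*: the embedded TP, whose subject is Kenji₄.
*Rashid₁* c-commands the anaphor but is outside its binding domain → cannot satisfy Principle A.
*Dmitri₂* c-commands the anaphor but is outside its binding domain → cannot satisfy Principle A.
*Hamid₃* c-commands the anaphor but is outside its binding domain → cannot satisfy Principle A.
*Kenji₄* c-commands the anaphor within its binding domain → licit binder.
*Oliver₅* c-commands the anaphor within its binding domain → licit binder.

{4, 5}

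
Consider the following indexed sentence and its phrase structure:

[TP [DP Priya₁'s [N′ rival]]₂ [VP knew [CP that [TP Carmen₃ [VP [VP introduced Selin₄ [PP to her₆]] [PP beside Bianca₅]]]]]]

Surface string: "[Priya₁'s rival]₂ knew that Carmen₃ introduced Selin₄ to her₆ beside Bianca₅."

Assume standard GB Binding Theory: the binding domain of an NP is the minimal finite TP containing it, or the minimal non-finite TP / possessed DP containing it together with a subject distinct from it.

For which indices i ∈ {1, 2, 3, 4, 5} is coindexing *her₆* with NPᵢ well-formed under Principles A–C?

{1, 2, 5}

*her* is a pronoun, so Principle B applies: it must be free in its binding domain.
Binding domain of *her₆*: the embedded TP, whose subject is Carmen₃.
*Priya₁* and the pronoun do not c-command one another → neither Principle B nor Principle C is at stake; coindexation permitted.
*[Priya₁'s rival]₂* c-commands the pronoun but from outside its binding domain, and is not c-commanded by it → coindexation permitted.
*Carmen₃* c-commands the pronoun within its binding domain → coindexation would violate Principle B.
*Selin₄* c-commands the pronoun within its binding domain → coindexation would violate Principle B.
*Bianca₅* and the pronoun do not c-command one another → neither Principle B nor Principle C is at stake; coindexation permitted.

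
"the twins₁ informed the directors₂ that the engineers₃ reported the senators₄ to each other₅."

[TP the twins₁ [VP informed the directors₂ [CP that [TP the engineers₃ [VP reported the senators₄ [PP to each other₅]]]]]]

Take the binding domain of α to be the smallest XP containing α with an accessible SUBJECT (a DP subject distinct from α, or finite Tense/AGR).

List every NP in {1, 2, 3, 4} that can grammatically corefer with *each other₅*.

{3, 4}

*each other* is an anaphor, so Principle A applies: it must be bound in its binding domain.
Binding domain of *each other₅*: the embedded TP, whose subject is the engineers₃.
*the twins₁* c-commands the anaphor but is outside its binding domain → cannot satisfy Principle A.
*the directors₂* c-commands the anaphor but is outside its binding domain → cannot satisfy Principle A.
*the engineers₃* c-commands the anaphor within its binding domain → licit binder.
*the senators₄* c-commands the anaphor within its binding domain → licit binder.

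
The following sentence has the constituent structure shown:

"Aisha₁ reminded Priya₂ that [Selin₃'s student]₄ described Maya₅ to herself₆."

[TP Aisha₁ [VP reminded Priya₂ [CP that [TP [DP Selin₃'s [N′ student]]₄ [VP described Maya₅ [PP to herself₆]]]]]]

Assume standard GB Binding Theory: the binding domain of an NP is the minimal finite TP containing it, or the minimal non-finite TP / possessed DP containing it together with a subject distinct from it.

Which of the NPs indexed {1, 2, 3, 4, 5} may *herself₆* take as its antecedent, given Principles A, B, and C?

{4, 5}

*herself* is an anaphor, so Principle A applies: it must be bound in its binding domain.
Binding domain of *herself₆*: the embedded TP, whose subject is [Selin₃'s student]₄.
*Aisha₁* c-commands the anaphor but is outside its binding domain → cannot satisfy Principle A.
*Priya₂* c-commands the anaphor but is outside its binding domain → cannot satisfy Principle A.
*Selin₃* does not c-command the anaphor → cannot bind it.
*[Selin₃'s student]₄* c-commands the anaphor within its binding domain → licit binder.
*Maya₅* c-commands the anaphor within its binding domain → licit binder.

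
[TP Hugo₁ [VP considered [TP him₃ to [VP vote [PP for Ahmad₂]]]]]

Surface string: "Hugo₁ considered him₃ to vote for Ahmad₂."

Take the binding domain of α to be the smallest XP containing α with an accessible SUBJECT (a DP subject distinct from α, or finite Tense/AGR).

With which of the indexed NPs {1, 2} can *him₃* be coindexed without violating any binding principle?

none

*him* is a pronoun, so Principle B applies: it must be free in its binding domain.
Binding domain of *him₃*: the matrix TP, whose subject is Hugo₁.
*Hugo₁* c-commands the pronoun within its binding domain → coindexation would violate Principle B.
*Ahmad₂*: the pronoun c-commands this R-expression → coindexation would violate Principle C on *Ahmad₂*.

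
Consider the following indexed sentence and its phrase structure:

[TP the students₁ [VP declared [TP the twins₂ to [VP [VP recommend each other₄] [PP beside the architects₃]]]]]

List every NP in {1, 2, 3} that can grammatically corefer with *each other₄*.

*each other* is an anaphor, so Principle A applies: it must be bound in its binding domain.
Binding domain of *each other₄*: the embedded TP, whose subject is the twins₂.
*the students₁* c-commands the anaphor but is outside its binding domain → cannot satisfy Principle A.
*the twins₂* c-commands the anaphor within its binding domain → licit binder.
*the architects₃* does not c-command the anaphor → cannot bind it.

{2}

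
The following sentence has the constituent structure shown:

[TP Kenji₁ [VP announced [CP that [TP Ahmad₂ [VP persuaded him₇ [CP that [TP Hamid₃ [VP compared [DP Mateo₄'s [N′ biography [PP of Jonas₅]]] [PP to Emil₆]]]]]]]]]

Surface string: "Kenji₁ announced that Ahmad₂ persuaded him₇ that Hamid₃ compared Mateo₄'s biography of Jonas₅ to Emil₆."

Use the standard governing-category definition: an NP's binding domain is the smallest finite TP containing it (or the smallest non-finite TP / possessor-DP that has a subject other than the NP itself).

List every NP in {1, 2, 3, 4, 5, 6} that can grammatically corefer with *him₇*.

{1}

*him* is a pronoun, so Principle B applies: it must be free in its binding domain.
Binding domain of *him₇*: the embedded TP, whose subject is Ahmad₂.
*Kenji₁* c-commands the pronoun but from outside its binding domain, and is not c-commanded by it → coindexation permitted.
*Ahmad₂* c-commands the pronoun within its binding domain → coindexation would violate Principle B.
*Hamid₃*: the pronoun c-commands this R-expression → coindexation would violate Principle C on *Hamid₃*.
*Mateo₄*: the pronoun c-commands this R-expression → coindexation would violate Principle C on *Mateo₄*.
*Jonas₅*: the pronoun c-commands this R-expression → coindexation would violate Principle C on *Jonas₅*.
*Emil₆*: the pronoun c-commands this R-expression → coindexation would violate Principle C on *Emil₆*.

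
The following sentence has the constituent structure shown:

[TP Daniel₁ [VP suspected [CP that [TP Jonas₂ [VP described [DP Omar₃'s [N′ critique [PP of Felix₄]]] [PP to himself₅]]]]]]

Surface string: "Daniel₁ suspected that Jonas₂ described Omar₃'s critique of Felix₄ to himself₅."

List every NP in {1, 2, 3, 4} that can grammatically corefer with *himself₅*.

{2}

*himself* is an anaphor, so Principle A applies: it must be bound in its binding domain.
Binding domain of *himself₅*: the embedded TP, whose subject is Jonas₂.
*Daniel₁* c-commands the anaphor but is outside its binding domain → cannot satisfy Principle A.
*Jonas₂* c-commands the anaphor within its binding domain → licit binder.
*Omar₃* does not c-command the anaphor → cannot bind it.
*Felix₄* does not c-command the anaphor → cannot bind it.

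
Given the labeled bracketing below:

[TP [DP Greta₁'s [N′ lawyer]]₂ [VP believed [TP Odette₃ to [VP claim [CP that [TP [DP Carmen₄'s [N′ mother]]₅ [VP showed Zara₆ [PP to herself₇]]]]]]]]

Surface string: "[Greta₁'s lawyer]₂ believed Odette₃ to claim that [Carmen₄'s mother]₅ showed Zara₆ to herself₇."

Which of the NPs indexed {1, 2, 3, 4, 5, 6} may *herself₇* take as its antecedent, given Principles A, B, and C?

{5, 6}

*herself* is an anaphor, so Principle A applies: it must be bound in its binding domain.
Binding domain of *herself₇*: the embedded TP, whose subject is [Carmen₄'s mother]₅.
*Greta₁* does not c-command the anaphor → cannot bind it.
*[Greta₁'s lawyer]₂* c-commands the anaphor but is outside its binding domain → cannot satisfy Principle A.
*Odette₃* c-commands the anaphor but is outside its binding domain → cannot satisfy Principle A.
*Carmen₄* does not c-command the anaphor → cannot bind it.
*[Carmen₄'s mother]₅* c-commands the anaphor within its binding domain → licit binder.
*Zara₆* c-commands the anaphor within its binding domain → licit binder.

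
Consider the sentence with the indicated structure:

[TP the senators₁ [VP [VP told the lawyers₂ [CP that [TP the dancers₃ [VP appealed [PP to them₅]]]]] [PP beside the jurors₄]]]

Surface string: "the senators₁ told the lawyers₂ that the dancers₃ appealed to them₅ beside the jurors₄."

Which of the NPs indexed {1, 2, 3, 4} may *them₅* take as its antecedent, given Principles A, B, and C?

{1, 2, 4}

*them* is a pronoun, so Principle B applies: it must be free in its binding domain.
Binding domain of *them₅*: the embedded TP, whose subject is the dancers₃.
*the senators₁* c-commands the pronoun but from outside its binding domain, and is not c-commanded by it → coindexation permitted.
*the lawyers₂* c-commands the pronoun but from outside its binding domain, and is not c-commanded by it → coindexation permitted.
*the dancers₃* c-commands the pronoun within its binding domain → coindexation would violate Principle B.
*the jurors₄* and the pronoun do not c-command one another → neither Principle B nor Principle C is at stake; coindexation permitted.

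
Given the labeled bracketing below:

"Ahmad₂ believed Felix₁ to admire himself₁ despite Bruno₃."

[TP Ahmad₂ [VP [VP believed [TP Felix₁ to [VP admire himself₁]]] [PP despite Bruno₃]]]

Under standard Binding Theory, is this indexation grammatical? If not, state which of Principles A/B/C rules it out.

The two coindexed NPs are *Felix₁* and *himself₁*.
*himself₁* is an anaphor; its binding domain is the embedded TP, whose subject is Felix₁. *Felix₁* c-commands it within that domain and shares its index, so Principle A is satisfied.
*Felix₁* is an R-expression; *himself₁* does not c-command it, and no other NP shares its index, so Principle C is satisfied.
All principles are respected.

grammatical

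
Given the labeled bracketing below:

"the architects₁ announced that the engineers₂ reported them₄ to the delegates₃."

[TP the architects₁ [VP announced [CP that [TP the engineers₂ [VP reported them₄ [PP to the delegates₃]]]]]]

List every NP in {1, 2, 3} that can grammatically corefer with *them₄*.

{1}

*them* is a pronoun, so Principle B applies: it must be free in its binding domain.
Binding domain of *them₄*: the embedded TP, whose subject is the engineers₂.
*the architects₁* c-commands the pronoun but from outside its binding domain, and is not c-commanded by it → coindexation permitted.
*the engineers₂* c-commands the pronoun within its binding domain → coindexation would violate Principle B.
*the delegates₃*: the pronoun c-commands this R-expression → coindexation would violate Principle C on *the delegates₃*.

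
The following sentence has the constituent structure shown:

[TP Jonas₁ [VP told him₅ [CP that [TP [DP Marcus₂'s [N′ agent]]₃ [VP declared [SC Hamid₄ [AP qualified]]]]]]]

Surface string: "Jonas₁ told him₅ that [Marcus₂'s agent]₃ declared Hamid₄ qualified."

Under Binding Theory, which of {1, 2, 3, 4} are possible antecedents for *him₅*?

*him* is a pronoun, so Principle B applies: it must be free in its binding domain.
Binding domain of *him₅*: the matrix TP, whose subject is Jonas₁.
*Jonas₁* c-commands the pronoun within its binding domain → coindexation would violate Principle B.
*Marcus₂*: the pronoun c-commands this R-expression → coindexation would violate Principle C on *Marcus₂*.
*[Marcus₂'s agent]₃*: the pronoun c-commands this R-expression → coindexation would violate Principle C on *[Marcus₂'s agent]₃*.
*Hamid₄*: the pronoun c-commands this R-expression → coindexation would violate Principle C on *Hamid₄*.

none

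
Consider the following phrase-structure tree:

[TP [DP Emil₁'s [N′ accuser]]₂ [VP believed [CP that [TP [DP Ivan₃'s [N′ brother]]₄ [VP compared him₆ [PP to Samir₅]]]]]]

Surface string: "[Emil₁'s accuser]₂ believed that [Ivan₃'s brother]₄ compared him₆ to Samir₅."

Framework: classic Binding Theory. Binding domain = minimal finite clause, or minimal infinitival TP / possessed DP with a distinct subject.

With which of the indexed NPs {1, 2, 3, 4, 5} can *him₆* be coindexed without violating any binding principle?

*him* is a pronoun, so Principle B applies: it must be free in its binding domain.
Binding domain of *him₆*: the embedded TP, whose subject is [Ivan₃'s brother]₄.
*Emil₁* and the pronoun do not c-command one another → neither Principle B nor Principle C is at stake; coindexation permitted.
*[Emil₁'s accuser]₂* c-commands the pronoun but from outside its binding domain, and is not c-commanded by it → coindexation permitted.
*Ivan₃* and the pronoun do not c-command one another → neither Principle B nor Principle C is at stake; coindexation permitted.
*[Ivan₃'s brother]₄* c-commands the pronoun within its binding domain → coindexation would violate Principle B.
*Samir₅*: the pronoun c-commands this R-expression → coindexation would violate Principle C on *Samir₅*.

{1, 2, 3}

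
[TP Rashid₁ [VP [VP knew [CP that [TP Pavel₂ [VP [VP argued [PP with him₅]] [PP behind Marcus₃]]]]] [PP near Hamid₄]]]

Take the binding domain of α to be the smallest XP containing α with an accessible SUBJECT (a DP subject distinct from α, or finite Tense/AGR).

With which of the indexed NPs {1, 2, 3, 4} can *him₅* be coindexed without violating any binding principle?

{1, 3, 4}

*him* is a pronoun, so Principle B applies: it must be free in its binding domain.
Binding domain of *him₅*: the embedded TP, whose subject is Pavel₂.
*Rashid₁* c-commands the pronoun but from outside its binding domain, and is not c-commanded by it → coindexation permitted.
*Pavel₂* c-commands the pronoun within its binding domain → coindexation would violate Principle B.
*Marcus₃* and the pronoun do not c-command one another → neither Principle B nor Principle C is at stake; coindexation permitted.
*Hamid₄* and the pronoun do not c-command one another → neither Principle B nor Principle C is at stake; coindexation permitted.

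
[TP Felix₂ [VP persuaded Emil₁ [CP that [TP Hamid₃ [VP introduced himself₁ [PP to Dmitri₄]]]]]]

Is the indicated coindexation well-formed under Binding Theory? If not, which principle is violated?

The two coindexed NPs are *Emil₁* and *himself₁*.
*himself₁* is an anaphor. Principle A requires it to be bound within its binding domain — the embedded TP, whose subject is Hamid₃.
Within that domain it is c-commanded by *Hamid₃*, which does not share its index.
*Emil₁* does c-command the anaphor, but from outside its binding domain.
The anaphor is unbound in its domain → Principle A violation.

Principle A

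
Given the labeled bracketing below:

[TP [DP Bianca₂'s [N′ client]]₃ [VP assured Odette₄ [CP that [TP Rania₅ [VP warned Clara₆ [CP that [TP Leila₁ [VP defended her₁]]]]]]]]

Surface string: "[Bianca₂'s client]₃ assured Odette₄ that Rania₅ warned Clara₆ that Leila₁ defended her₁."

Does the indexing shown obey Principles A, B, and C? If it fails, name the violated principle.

The two coindexed NPs are *Leila₁* and *her₁*.
*her₁* is a pronoun. Its binding domain is the embedded TP, whose subject is Leila₁.
*Leila₁* c-commands it within that domain and carries the same index.
The pronoun is locally bound → Principle B violation.

Principle B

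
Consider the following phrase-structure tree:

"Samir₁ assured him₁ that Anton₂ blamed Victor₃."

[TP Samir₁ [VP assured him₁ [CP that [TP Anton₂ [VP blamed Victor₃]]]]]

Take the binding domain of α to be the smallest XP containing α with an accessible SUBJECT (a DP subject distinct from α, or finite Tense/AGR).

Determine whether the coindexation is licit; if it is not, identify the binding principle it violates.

The two coindexed NPs are *Samir₁* and *him₁*.
*him₁* is a pronoun. Its binding domain is the matrix TP, whose subject is Samir₁.
*Samir₁* c-commands it within that domain and carries the same index.
The pronoun is locally bound → Principle B violation.

Principle B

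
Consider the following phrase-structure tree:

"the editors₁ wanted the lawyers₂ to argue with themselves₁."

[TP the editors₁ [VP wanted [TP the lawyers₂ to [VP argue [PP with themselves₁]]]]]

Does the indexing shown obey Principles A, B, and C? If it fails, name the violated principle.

The two coindexed NPs are *the editors₁* and *themselves₁*.
*themselves₁* is an anaphor. Principle A requires it to be bound within its binding domain — the embedded TP, whose subject is the lawyers₂.
Within that domain it is c-commanded by *the lawyers₂*, which does not share its index.
*the editors₁* does c-command the anaphor, but from outside its binding domain.
The anaphor is unbound in its domain → Principle A violation.

Principle A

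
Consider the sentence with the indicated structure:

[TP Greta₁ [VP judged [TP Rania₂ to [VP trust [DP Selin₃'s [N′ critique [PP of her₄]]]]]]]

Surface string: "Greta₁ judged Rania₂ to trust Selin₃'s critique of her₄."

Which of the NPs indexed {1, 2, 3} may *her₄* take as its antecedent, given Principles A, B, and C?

*her* is a pronoun, so Principle B applies: it must be free in its binding domain.
Binding domain of *her₄*: the possessed DP, whose subject is Selin₃.
*Greta₁* c-commands the pronoun but from outside its binding domain, and is not c-commanded by it → coindexation permitted.
*Rania₂* c-commands the pronoun but from outside its binding domain, and is not c-commanded by it → coindexation permitted.
*Selin₃* c-commands the pronoun within its binding domain → coindexation would violate Principle B.

{1, 2}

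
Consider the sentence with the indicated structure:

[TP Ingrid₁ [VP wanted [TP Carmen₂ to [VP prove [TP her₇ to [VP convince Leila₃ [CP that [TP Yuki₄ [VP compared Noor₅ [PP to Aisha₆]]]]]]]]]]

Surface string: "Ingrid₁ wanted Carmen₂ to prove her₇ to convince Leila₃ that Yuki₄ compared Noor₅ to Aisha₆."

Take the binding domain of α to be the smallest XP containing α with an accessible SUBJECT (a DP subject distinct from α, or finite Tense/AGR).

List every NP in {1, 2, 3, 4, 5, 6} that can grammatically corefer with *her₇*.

*her* is a pronoun, so Principle B applies: it must be free in its binding domain.
Binding domain of *her₇*: the embedded TP, whose subject is Carmen₂.
*Ingrid₁* c-commands the pronoun but from outside its binding domain, and is not c-commanded by it → coindexation permitted.
*Carmen₂* c-commands the pronoun within its binding domain → coindexation would violate Principle B.
*Leila₃*: the pronoun c-commands this R-expression → coindexation would violate Principle C on *Leila₃*.
*Yuki₄*: the pronoun c-commands this R-expression → coindexation would violate Principle C on *Yuki₄*.
*Noor₅*: the pronoun c-commands this R-expression → coindexation would violate Principle C on *Noor₅*.
*Aisha₆*: the pronoun c-commands this R-expression → coindexation would violate Principle C on *Aisha₆*.

{1}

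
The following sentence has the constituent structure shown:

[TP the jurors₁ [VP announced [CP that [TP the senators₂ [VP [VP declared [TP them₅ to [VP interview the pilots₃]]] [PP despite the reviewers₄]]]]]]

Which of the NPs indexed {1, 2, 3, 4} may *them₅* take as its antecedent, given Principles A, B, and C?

{1, 4}

*them* is a pronoun, so Principle B applies: it must be free in its binding domain.
Binding domain of *them₅*: the embedded TP, whose subject is the senators₂.
*the jurors₁* c-commands the pronoun but from outside its binding domain, and is not c-commanded by it → coindexation permitted.
*the senators₂* c-commands the pronoun within its binding domain → coindexation would violate Principle B.
*the pilots₃*: the pronoun c-commands this R-expression → coindexation would violate Principle C on *the pilots₃*.
*the reviewers₄* and the pronoun do not c-command one another → neither Principle B nor Principle C is at stake; coindexation permitted.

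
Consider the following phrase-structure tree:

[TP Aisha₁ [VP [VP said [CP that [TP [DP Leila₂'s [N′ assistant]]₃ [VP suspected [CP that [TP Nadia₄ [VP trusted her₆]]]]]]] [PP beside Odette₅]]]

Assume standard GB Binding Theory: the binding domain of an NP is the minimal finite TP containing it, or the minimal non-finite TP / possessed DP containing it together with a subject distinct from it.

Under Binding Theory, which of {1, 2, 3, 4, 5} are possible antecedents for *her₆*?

*her* is a pronoun, so Principle B applies: it must be free in its binding domain.
Binding domain of *her₆*: the embedded TP, whose subject is Nadia₄.
*Aisha₁* c-commands the pronoun but from outside its binding domain, and is not c-commanded by it → coindexation permitted.
*Leila₂* and the pronoun do not c-command one another → neither Principle B nor Principle C is at stake; coindexation permitted.
*[Leila₂'s assistant]₃* c-commands the pronoun but from outside its binding domain, and is not c-commanded by it → coindexation permitted.
*Nadia₄* c-commands the pronoun within its binding domain → coindexation would violate Principle B.
*Odette₅* and the pronoun do not c-command one another → neither Principle B nor Principle C is at stake; coindexation permitted.

{1, 2, 3, 5}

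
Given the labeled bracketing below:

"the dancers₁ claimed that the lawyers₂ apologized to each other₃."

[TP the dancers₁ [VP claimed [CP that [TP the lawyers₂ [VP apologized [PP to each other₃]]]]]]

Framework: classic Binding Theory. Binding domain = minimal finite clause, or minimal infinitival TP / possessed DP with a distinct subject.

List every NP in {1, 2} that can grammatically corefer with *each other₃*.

*each other* is an anaphor, so Principle A applies: it must be bound in its binding domain.
Binding domain of *each other₃*: the embedded TP, whose subject is the lawyers₂.
*the dancers₁* c-commands the anaphor but is outside its binding domain → cannot satisfy Principle A.
*the lawyers₂* c-commands the anaphor within its binding domain → licit binder.

{2}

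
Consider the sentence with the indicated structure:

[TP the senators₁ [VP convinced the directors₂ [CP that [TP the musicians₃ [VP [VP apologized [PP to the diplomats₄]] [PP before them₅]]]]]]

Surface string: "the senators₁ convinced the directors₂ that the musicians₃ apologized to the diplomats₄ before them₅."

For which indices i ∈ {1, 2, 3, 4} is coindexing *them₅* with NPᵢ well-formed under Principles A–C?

{1, 2, 4}

*them* is a pronoun, so Principle B applies: it must be free in its binding domain.
Binding domain of *them₅*: the embedded TP, whose subject is the musicians₃.
*the senators₁* c-commands the pronoun but from outside its binding domain, and is not c-commanded by it → coindexation permitted.
*the directors₂* c-commands the pronoun but from outside its binding domain, and is not c-commanded by it → coindexation permitted.
*the musicians₃* c-commands the pronoun within its binding domain → coindexation would violate Principle B.
*the diplomats₄* and the pronoun do not c-command one another → neither Principle B nor Principle C is at stake; coindexation permitted.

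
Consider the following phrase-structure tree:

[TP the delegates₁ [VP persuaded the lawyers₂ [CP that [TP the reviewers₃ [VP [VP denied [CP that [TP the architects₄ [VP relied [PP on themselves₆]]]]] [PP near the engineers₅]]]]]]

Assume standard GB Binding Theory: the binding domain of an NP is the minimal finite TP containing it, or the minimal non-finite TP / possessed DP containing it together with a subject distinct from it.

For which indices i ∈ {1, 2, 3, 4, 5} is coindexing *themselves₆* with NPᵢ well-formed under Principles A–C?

{4}

*themselves* is an anaphor, so Principle A applies: it must be bound in its binding domain.
Binding domain of *themselves₆*: the embedded TP, whose subject is the architects₄.
*the delegates₁* c-commands the anaphor but is outside its binding domain → cannot satisfy Principle A.
*the lawyers₂* c-commands the anaphor but is outside its binding domain → cannot satisfy Principle A.
*the reviewers₃* c-commands the anaphor but is outside its binding domain → cannot satisfy Principle A.
*the architects₄* c-commands the anaphor within its binding domain → licit binder.
*the engineers₅* does not c-command the anaphor → cannot bind it.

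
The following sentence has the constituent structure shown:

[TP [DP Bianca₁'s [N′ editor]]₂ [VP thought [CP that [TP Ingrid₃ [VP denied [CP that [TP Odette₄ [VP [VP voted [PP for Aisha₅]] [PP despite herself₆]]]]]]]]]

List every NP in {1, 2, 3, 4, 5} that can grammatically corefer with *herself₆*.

*herself* is an anaphor, so Principle A applies: it must be bound in its binding domain.
Binding domain of *herself₆*: the embedded TP, whose subject is Odette₄.
*Bianca₁* does not c-command the anaphor → cannot bind it.
*[Bianca₁'s editor]₂* c-commands the anaphor but is outside its binding domain → cannot satisfy Principle A.
*Ingrid₃* c-commands the anaphor but is outside its binding domain → cannot satisfy Principle A.
*Odette₄* c-commands the anaphor within its binding domain → licit binder.
*Aisha₅* does not c-command the anaphor → cannot bind it.

{4}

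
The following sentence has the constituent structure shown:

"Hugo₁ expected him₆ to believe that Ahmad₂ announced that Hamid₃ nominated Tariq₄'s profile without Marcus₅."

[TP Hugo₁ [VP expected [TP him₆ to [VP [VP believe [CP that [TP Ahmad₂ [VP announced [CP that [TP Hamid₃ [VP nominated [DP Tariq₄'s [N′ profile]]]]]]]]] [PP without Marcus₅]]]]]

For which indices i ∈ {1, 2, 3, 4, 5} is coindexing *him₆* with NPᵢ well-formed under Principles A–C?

none

*him* is a pronoun, so Principle B applies: it must be free in its binding domain.
Binding domain of *him₆*: the matrix TP, whose subject is Hugo₁.
*Hugo₁* c-commands the pronoun within its binding domain → coindexation would violate Principle B.
*Ahmad₂*: the pronoun c-commands this R-expression → coindexation would violate Principle C on *Ahmad₂*.
*Hamid₃*: the pronoun c-commands this R-expression → coindexation would violate Principle C on *Hamid₃*.
*Tariq₄*: the pronoun c-commands this R-expression → coindexation would violate Principle C on *Tariq₄*.
*Marcus₅*: the pronoun c-commands this R-expression → coindexation would violate Principle C on *Marcus₅*.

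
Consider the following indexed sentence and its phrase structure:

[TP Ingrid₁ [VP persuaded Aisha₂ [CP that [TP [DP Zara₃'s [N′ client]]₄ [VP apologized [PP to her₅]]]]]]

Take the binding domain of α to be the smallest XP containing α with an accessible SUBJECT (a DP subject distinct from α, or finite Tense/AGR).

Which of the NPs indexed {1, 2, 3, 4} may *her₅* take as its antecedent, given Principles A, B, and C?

*her* is a pronoun, so Principle B applies: it must be free in its binding domain.
Binding domain of *her₅*: the embedded TP, whose subject is [Zara₃'s client]₄.
*Ingrid₁* c-commands the pronoun but from outside its binding domain, and is not c-commanded by it → coindexation permitted.
*Aisha₂* c-commands the pronoun but from outside its binding domain, and is not c-commanded by it → coindexation permitted.
*Zara₃* and the pronoun do not c-command one another → neither Principle B nor Principle C is at stake; coindexation permitted.
*[Zara₃'s client]₄* c-commands the pronoun within its binding domain → coindexation would violate Principle B.

{1, 2, 3}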